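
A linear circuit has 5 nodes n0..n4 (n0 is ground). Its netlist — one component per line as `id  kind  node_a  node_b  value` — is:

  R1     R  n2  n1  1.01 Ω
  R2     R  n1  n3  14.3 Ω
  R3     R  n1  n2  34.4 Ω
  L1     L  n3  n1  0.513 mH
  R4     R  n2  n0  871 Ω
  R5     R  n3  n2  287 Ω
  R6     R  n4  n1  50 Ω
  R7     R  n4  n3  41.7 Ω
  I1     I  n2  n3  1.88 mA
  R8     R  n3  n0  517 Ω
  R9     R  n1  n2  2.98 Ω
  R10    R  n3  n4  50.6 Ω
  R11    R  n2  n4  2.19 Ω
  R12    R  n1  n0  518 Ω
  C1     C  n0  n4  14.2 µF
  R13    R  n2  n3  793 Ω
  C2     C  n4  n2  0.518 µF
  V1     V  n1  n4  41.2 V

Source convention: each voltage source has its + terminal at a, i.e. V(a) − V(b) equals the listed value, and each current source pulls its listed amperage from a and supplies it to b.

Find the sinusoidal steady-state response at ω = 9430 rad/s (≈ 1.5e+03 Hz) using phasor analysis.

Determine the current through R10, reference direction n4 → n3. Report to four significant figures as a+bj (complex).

Element admittances at ω=9430 rad/s:
  Y(R1) = 0.9901+0.000j S between n2,n1
  Y(R2) = 0.06993+0.000j S between n1,n3
  Y(R3) = 0.02907+0.000j S between n1,n2
  Y(L1) = 0.000-0.2067j S between n3,n1
  Y(R4) = 0.001148+0.000j S between n2,n0
  Y(R5) = 0.003484+0.000j S between n3,n2
  Y(R6) = 0.02000+0.000j S between n4,n1
  Y(R7) = 0.02398+0.000j S between n4,n3
  I1: injects 0.00188 A into n3 (from n2)
  Y(R8) = 0.001934+0.000j S between n3,n0
  Y(R9) = 0.3356+0.000j S between n1,n2
  Y(R10) = 0.01976+0.000j S between n3,n4
  Y(R11) = 0.4566+0.000j S between n2,n4
  Y(R12) = 0.001931+0.000j S between n1,n0
  Y(C1) = 0.000+0.1339j S between n0,n4
  Y(R13) = 0.001261+0.000j S between n2,n3
  Y(C2) = 0.000+0.004885j S between n4,n2
  V1: constraint V(n1)−V(n4) = 41.2
Assemble and solve the 5×5 MNA system:
  V(n1)=41.25+1.397j  V(n2)=30.86+1.295j  V(n3)=37.20-5.581j  V(n4)=0.04938+1.397j
  i(V1)=-16.71+0.2079j

-0.7342+0.1379j A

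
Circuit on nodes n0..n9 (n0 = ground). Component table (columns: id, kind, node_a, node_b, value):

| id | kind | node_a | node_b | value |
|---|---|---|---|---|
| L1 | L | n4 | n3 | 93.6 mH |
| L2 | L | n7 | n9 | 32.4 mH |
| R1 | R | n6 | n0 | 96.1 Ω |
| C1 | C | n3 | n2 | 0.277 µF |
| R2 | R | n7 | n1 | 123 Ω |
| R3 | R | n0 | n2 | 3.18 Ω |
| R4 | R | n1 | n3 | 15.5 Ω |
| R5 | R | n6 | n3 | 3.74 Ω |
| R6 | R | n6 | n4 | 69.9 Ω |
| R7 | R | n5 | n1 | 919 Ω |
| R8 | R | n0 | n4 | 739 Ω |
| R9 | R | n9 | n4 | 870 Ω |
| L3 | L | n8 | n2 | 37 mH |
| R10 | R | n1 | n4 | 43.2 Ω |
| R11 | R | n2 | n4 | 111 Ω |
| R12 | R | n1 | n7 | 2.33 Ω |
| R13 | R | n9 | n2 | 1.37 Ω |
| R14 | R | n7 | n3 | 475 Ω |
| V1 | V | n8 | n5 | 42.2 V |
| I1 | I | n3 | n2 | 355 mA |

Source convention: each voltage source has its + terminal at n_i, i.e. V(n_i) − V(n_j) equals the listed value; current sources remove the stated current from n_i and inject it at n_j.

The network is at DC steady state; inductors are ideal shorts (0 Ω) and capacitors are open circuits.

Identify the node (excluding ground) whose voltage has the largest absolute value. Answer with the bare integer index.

Apply KCL at each of the 9 non-ground nodes and solve the resulting linear system.
Node n1: branches {R2, R4, R7, R10, R12} → V_1 = -0.9900
Node n2: branches {C1, R3, L3, R11, R13, I1} → V_2 = 0.1436
Node n3: branches {L1, C1, R4, R5, R14, I1} → V_3 = -3.966
Node n4: branches {L1, R6, R8, R9, R10, R11} → V_4 = -3.966
Node n5: branches {R7, V1} → V_5 = -42.06
Node n6: branches {R1, R5, R6} → V_6 = -3.824
Node n7: branches {L2, R2, R12, R14} → V_7 = -0.2914
Node n8: branches {L3, V1} → V_8 = 0.1436
Node n9: branches {L2, R9, R13} → V_9 = -0.2914
Source currents: i(L1)=0.1175, i(L2)=-0.3133, i(L3)=0.04469, i(V1)=-0.04469

5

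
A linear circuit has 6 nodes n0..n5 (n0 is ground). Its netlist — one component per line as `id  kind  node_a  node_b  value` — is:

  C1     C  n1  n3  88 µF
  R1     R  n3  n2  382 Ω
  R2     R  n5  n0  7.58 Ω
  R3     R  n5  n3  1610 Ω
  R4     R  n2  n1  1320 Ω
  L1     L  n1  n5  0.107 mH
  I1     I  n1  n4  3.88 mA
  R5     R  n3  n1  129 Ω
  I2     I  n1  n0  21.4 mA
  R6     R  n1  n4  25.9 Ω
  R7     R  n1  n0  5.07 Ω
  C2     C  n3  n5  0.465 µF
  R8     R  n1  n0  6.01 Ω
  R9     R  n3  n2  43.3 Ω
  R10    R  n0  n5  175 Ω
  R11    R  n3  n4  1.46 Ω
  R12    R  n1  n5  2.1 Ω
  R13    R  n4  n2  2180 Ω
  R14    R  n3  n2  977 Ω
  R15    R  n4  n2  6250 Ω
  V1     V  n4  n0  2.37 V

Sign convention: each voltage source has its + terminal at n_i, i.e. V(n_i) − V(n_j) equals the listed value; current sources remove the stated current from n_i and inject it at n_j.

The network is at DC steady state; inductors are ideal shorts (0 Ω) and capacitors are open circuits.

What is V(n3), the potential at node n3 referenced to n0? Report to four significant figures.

MNA unknowns: 5 node voltages V₁..V_5 plus 2 source currents (L1, V1)
C1: Y=0.000 on G[1,3]
R1: Y=0.002618 on G[3,2]
R2: Y=0.1319 on G[5,0]
R3: Y=0.0006211 on G[5,3]
R4: Y=0.0007576 on G[2,1]
L1: row V1−V5=0, i_L1 at 1,5
I1: z[1]−=0.00388, z[4]+=0.00388
R5: Y=0.007752 on G[3,1]
I2: z[1]−=0.0214, z[0]+=0.0214
R6: Y=0.03861 on G[1,4]
R7: Y=0.1972 on G[1,0]
C2: Y=0.000 on G[3,5]
R8: Y=0.1664 on G[1,0]
R9: Y=0.02309 on G[3,2]
R10: Y=0.005714 on G[0,5]
R11: Y=0.6849 on G[3,4]
R12: Y=0.4762 on G[1,5]
R13: Y=0.0004587 on G[4,2]
R14: Y=0.001024 on G[3,2]
R15: Y=0.0001600 on G[4,2]
V1: row V4−V0=2.37, i_V1 at 4,0
solve → V1=0.1595, V2=2.283, V3=2.341, V4=2.370, V5=0.1595
aux → i_L1=0.02060, i_V1=-0.1013

2.341 V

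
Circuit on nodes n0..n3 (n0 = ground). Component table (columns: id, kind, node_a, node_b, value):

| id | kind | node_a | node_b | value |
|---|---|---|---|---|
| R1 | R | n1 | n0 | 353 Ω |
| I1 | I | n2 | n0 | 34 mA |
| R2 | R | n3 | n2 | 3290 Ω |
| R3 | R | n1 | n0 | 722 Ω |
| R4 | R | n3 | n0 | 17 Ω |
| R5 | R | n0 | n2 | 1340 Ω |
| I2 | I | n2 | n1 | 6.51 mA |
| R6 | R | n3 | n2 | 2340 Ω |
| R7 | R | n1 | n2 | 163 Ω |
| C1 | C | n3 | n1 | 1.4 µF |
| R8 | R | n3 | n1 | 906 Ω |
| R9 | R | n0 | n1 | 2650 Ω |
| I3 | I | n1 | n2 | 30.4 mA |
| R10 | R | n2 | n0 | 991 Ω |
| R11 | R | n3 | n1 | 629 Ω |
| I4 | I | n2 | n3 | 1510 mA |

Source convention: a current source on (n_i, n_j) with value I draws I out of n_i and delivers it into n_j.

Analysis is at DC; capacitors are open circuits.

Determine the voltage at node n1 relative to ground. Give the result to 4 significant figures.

-116.3 V

Apply KCL at each of the 3 non-ground nodes and solve the resulting linear system.
Node n1: branches {R1, R3, I2, R7, C1, R8, R9, I3, R11} → V_1 = -116.3
Node n2: branches {I1, R2, R5, I2, R6, R7, I3, R10, I4} → V_2 = -257.7
Node n3: branches {R2, R4, R6, C1, R8, R11, I4} → V_3 = 16.20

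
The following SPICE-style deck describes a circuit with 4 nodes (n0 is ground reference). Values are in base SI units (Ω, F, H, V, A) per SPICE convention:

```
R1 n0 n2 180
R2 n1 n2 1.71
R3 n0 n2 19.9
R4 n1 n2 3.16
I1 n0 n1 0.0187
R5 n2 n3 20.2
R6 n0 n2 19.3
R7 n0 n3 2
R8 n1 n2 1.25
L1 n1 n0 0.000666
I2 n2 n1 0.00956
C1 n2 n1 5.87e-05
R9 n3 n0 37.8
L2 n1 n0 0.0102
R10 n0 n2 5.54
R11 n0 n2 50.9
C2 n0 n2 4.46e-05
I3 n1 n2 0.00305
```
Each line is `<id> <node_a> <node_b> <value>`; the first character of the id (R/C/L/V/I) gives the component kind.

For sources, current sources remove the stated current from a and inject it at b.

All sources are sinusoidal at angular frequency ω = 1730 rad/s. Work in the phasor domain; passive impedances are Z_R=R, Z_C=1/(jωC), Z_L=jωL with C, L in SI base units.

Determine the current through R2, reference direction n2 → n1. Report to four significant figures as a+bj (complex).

Element admittances at ω=1730 rad/s:
  Y(R1) = 0.005556+0.000j S between n0,n2
  Y(R2) = 0.5848+0.000j S between n1,n2
  Y(R3) = 0.05025+0.000j S between n0,n2
  Y(R4) = 0.3165+0.000j S between n1,n2
  I1: injects 0.0187 A into n1 (from n0)
  Y(R5) = 0.04950+0.000j S between n2,n3
  Y(R6) = 0.05181+0.000j S between n0,n2
  Y(R7) = 0.5000+0.000j S between n0,n3
  Y(R8) = 0.8000+0.000j S between n1,n2
  Y(L1) = 0.000-0.8679j S between n1,n0
  I2: injects 0.00956 A into n1 (from n2)
  Y(C1) = 0.000+0.1016j S between n2,n1
  Y(R9) = 0.02646+0.000j S between n3,n0
  Y(L2) = 0.000-0.05667j S between n1,n0
  Y(R10) = 0.1805+0.000j S between n0,n2
  Y(R11) = 0.01965+0.000j S between n0,n2
  Y(C2) = 0.000+0.07716j S between n0,n2
  I3: injects 0.00305 A into n2 (from n1)
Assemble and solve the 3×3 MNA system:
  V(n1)=0.006769+0.02054j  V(n2)=0.002908+0.01709j  V(n3)=0.0002500+0.001469j

-0.002258-0.002017j A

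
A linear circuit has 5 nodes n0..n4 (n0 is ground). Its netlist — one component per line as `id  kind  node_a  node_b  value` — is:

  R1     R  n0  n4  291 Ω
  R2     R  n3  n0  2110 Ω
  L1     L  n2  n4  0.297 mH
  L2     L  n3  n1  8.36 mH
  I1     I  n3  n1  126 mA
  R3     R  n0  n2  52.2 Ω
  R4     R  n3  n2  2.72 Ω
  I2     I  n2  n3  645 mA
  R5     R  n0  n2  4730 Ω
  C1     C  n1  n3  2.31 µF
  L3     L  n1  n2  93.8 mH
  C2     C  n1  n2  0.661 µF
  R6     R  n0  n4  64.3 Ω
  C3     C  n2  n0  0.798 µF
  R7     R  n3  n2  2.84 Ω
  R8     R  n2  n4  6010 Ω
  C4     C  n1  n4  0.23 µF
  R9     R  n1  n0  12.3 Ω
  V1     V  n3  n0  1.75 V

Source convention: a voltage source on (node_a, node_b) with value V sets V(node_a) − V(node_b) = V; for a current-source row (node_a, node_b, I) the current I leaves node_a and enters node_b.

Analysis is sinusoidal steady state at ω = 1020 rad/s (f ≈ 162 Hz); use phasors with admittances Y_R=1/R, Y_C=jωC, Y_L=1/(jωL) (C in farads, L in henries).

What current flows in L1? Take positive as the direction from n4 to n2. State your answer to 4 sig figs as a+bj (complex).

-0.01537+0.0004962j A

Element admittances at ω=1020 rad/s:
  Y(R1) = 0.003436+0.000j S between n0,n4
  Y(R2) = 0.0004739+0.000j S between n3,n0
  Y(L1) = 0.000-3.301j S between n2,n4
  Y(L2) = 0.000-0.1173j S between n3,n1
  I1: injects 0.126 A into n1 (from n3)
  Y(R3) = 0.01916+0.000j S between n0,n2
  Y(R4) = 0.3676+0.000j S between n3,n2
  I2: injects 0.645 A into n3 (from n2)
  Y(R5) = 0.0002114+0.000j S between n0,n2
  Y(C1) = 0.000+0.002356j S between n1,n3
  Y(L3) = 0.000-0.01045j S between n1,n2
  Y(C2) = 0.000+0.0006742j S between n1,n2
  Y(R6) = 0.01555+0.000j S between n0,n4
  Y(C3) = 0.000+0.0008140j S between n2,n0
  Y(R7) = 0.3521+0.000j S between n3,n2
  Y(R8) = 0.0001664+0.000j S between n2,n4
  Y(C4) = 0.000+0.0002346j S between n1,n4
  Y(R9) = 0.08130+0.000j S between n1,n0
  V1: constraint V(n3)−V(n0) = 1.75
Assemble and solve the 5×5 MNA system:
  V(n1)=1.639-0.05926j  V(n2)=0.8101-0.01119j  V(n3)=1.750+0.000j  V(n4)=0.8099-0.01585j
  i(V1)=-0.1652+0.004676j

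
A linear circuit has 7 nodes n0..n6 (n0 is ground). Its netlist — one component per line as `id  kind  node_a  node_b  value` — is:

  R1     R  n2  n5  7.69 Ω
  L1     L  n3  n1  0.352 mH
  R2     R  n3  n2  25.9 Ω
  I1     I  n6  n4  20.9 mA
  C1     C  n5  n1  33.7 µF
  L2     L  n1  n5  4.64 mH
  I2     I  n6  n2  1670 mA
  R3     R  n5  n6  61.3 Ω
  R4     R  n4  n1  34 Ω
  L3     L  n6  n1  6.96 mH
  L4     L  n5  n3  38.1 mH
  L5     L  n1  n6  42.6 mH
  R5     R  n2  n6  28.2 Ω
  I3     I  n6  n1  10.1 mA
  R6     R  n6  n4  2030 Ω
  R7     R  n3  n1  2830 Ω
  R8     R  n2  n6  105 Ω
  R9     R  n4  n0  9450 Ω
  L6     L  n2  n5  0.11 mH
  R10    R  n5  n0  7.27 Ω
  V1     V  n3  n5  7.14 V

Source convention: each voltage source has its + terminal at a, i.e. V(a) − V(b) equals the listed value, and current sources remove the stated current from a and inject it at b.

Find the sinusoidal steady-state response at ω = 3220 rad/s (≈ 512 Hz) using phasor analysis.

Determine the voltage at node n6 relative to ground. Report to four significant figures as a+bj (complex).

MNA unknowns: 6 node voltages V₁..V_6 plus 1 source current (V1)
R1: Y=0.1300+0.000j on G[2,5]
L1: Y=0.000-0.8823j on G[3,1]
R2: Y=0.03861+0.000j on G[3,2]
I1: z[6]−=0.0209, z[4]+=0.0209
C1: Y=0.000+0.1085j on G[5,1]
L2: Y=0.000-0.06693j on G[1,5]
I2: z[6]−=1.67, z[2]+=1.67
R3: Y=0.01631+0.000j on G[5,6]
R4: Y=0.02941+0.000j on G[4,1]
L3: Y=0.000-0.04462j on G[6,1]
L4: Y=0.000-0.008151j on G[5,3]
L5: Y=0.000-0.007290j on G[1,6]
R5: Y=0.03546+0.000j on G[2,6]
I3: z[6]−=0.0101, z[1]+=0.0101
R6: Y=0.0004926+0.000j on G[6,4]
R7: Y=0.0003534+0.000j on G[3,1]
R8: Y=0.009524+0.000j on G[2,6]
R9: Y=0.0001058+0.000j on G[4,0]
L6: Y=0.000-2.823j on G[2,5]
R10: Y=0.1376+0.000j on G[5,0]
V1: row V3−V5=7.14, i_V1 at 3,5
solve → V1=6.245-0.9481j, V2=0.2947+0.4441j, V3=7.135+0.0009258j, V4=6.587-1.203j, V5=-0.005067+0.0009258j, V6=-14.02-16.71j
aux → i_V1=-1.102+0.8599j

-14.02-16.71j V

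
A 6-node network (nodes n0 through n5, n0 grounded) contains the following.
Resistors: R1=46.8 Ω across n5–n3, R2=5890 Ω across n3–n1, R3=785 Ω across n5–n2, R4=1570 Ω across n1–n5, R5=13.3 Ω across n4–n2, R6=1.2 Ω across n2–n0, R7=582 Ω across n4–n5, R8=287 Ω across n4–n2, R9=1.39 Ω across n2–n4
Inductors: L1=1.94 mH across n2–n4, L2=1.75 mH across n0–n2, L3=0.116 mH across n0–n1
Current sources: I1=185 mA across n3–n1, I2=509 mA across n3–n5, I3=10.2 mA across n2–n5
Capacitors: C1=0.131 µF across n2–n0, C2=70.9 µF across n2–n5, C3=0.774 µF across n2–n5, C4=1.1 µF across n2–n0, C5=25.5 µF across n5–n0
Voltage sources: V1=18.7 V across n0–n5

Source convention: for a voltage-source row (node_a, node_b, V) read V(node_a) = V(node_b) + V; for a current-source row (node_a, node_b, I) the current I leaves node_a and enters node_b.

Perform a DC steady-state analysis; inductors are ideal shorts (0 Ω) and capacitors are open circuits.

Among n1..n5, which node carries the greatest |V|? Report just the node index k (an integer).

Apply KCL at each of the 5 non-ground nodes and solve the resulting linear system.
Node n1: branches {R2, I1, R4, L3} → V_1 = 0.000
Node n2: branches {L1, L2, R3, C1, R5, C2, R6, C3, C4, R8, R9, I3} → V_2 = 0.000
Node n3: branches {R1, R2, I1, I2} → V_3 = -50.78
Node n4: branches {L1, R5, R7, R8, R9} → V_4 = 0.000
Node n5: branches {R1, R3, I2, R4, C2, C3, R7, C5, I3, V1} → V_5 = -18.70
Source currents: i(L1)=0.03213, i(L2)=0.06615, i(L3)=-0.1645, i(V1)=0.09832

3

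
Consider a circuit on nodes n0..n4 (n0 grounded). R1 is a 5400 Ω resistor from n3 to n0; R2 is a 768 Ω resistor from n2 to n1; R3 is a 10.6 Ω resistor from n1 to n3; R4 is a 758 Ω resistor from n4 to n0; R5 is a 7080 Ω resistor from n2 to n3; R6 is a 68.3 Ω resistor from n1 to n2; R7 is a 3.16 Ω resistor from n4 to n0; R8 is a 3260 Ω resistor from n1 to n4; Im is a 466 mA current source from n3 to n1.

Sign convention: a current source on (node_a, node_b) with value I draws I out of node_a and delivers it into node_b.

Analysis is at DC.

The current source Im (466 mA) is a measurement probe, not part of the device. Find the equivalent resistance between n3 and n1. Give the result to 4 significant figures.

R_eq = 10.57 Ω

Element admittances at DC:
  Y(R1) = 0.0001852 S between n3,n0
  Y(R2) = 0.001302 S between n2,n1
  Y(R3) = 0.09434 S between n1,n3
  Y(R4) = 0.001319 S between n4,n0
  Y(R5) = 0.0001412 S between n2,n3
  Y(R6) = 0.01464 S between n1,n2
  Y(R7) = 0.3165 S between n4,n0
  Y(R8) = 0.0003067 S between n1,n4
  Im: injects 0.466 A into n1 (from n3)
Assemble and solve the 4×4 MNA system:
  V(n1)=1.856  V(n2)=1.812  V(n3)=-3.071  V(n4)=0.001789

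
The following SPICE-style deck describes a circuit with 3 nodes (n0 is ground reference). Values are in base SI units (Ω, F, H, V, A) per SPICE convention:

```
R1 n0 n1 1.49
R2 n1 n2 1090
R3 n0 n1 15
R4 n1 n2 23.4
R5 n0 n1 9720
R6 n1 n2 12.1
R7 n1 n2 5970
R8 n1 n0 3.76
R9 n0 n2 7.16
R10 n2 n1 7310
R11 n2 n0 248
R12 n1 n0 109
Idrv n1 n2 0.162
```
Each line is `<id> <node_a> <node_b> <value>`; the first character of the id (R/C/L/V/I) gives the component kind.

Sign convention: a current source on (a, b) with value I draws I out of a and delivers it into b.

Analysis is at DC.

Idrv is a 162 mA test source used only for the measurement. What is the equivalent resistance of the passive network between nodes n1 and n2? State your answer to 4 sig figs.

Element admittances at DC:
  Y(R1) = 0.6711 S between n0,n1
  Y(R2) = 0.0009174 S between n1,n2
  Y(R3) = 0.06667 S between n0,n1
  Y(R4) = 0.04274 S between n1,n2
  Y(R5) = 0.0001029 S between n0,n1
  Y(R6) = 0.08264 S between n1,n2
  Y(R7) = 0.0001675 S between n1,n2
  Y(R8) = 0.2660 S between n1,n0
  Y(R9) = 0.1397 S between n0,n2
  Y(R10) = 0.0001368 S between n2,n1
  Y(R11) = 0.004032 S between n2,n0
  Y(R12) = 0.009174 S between n1,n0
  Idrv: injects 0.162 A into n2 (from n1)
Assemble and solve the 2×2 MNA system:
  V(n1)=-0.07972  V(n2)=0.5620

R_eq = 3.961 Ω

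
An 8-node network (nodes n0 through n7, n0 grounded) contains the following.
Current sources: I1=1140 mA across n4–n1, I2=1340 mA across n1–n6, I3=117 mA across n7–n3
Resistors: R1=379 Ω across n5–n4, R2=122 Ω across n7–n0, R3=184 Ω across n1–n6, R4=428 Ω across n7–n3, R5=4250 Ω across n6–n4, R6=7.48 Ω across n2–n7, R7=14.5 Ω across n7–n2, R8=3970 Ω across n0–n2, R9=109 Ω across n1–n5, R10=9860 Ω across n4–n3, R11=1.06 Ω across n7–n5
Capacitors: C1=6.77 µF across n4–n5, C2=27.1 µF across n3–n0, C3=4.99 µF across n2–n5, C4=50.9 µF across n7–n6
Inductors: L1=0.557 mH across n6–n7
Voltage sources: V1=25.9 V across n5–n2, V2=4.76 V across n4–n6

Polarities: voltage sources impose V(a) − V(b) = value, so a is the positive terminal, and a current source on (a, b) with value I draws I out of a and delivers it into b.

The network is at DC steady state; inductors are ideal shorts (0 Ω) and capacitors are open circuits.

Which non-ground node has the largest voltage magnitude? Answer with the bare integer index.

3

Apply KCL at each of the 7 non-ground nodes and solve the resulting linear system.
Node n1: branches {I1, R3, I2, R9} → V_1 = -10.25
Node n2: branches {R6, R7, R8, C3, V1} → V_2 = -20.80
Node n3: branches {R4, C2, R10, I3} → V_3 = 48.83
Node n4: branches {I1, R1, C1, R5, R10, V2} → V_4 = 5.399
Node n5: branches {R1, C1, R9, C3, R11, V1} → V_5 = 5.101
Node n6: branches {R3, R5, I2, L1, C4, V2} → V_6 = 0.6392
Node n7: branches {R2, R4, R6, R7, L1, C4, R11, I3} → V_7 = 0.6392
Source currents: i(L1)=0.1444, i(V1)=-4.350, i(V2)=-1.138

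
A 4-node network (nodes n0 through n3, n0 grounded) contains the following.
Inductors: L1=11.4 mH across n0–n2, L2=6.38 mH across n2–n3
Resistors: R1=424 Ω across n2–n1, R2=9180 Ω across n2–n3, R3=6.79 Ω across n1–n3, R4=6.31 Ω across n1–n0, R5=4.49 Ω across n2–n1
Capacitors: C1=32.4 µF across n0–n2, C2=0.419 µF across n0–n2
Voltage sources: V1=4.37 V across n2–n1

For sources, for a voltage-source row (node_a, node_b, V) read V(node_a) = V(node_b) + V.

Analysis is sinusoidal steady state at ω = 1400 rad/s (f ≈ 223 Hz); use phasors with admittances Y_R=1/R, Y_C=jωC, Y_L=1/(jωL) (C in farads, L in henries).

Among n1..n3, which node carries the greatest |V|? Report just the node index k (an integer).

MNA unknowns: 3 node voltages V₁..V_3 plus 1 source current (V1)
L1: Y=0.000-0.06266j on G[0,2]
R1: Y=0.002358+0.000j on G[2,1]
R2: Y=0.0001089+0.000j on G[2,3]
C1: Y=0.000+0.04536j on G[0,2]
R3: Y=0.1473+0.000j on G[1,3]
C2: Y=0.000+0.0005866j on G[0,2]
R4: Y=0.1585+0.000j on G[1,0]
R5: Y=0.2227+0.000j on G[2,1]
L2: Y=0.000-0.1120j on G[2,3]
V1: row V2−V1=4.37, i_V1 at 2,1
solve → V1=-0.04805+0.4557j, V2=4.322+0.4557j, V3=1.553-1.648j
aux → i_V1=-1.227+0.3820j

2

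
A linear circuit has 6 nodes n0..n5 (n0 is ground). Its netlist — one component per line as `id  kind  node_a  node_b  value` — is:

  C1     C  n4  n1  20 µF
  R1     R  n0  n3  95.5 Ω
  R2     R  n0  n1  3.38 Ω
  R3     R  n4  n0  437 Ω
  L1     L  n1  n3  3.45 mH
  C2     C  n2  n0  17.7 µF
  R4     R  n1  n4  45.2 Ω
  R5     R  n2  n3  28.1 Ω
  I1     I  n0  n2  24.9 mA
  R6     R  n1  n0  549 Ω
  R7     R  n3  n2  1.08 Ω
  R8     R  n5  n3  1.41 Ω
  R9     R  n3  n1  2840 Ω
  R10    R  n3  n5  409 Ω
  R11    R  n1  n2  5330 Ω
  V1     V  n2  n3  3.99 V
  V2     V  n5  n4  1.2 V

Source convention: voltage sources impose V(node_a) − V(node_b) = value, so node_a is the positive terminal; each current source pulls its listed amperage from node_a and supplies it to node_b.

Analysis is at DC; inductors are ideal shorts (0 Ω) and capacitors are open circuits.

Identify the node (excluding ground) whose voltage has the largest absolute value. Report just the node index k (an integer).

2

MNA unknowns: 5 node voltages V₁..V_5 plus 3 source currents (L1, V1, V2)
C1: Y=0.000 on G[4,1]
R1: Y=0.01047 on G[0,3]
R2: Y=0.2959 on G[0,1]
R3: Y=0.002288 on G[4,0]
L1: row V1−V3=0, i_L1 at 1,3
C2: Y=0.000 on G[2,0]
R4: Y=0.02212 on G[1,4]
R5: Y=0.03559 on G[2,3]
I1: z[0]−=0.0249, z[2]+=0.0249
R6: Y=0.001821 on G[1,0]
R7: Y=0.9259 on G[3,2]
R8: Y=0.7092 on G[5,3]
R9: Y=0.0003521 on G[3,1]
R10: Y=0.002445 on G[3,5]
R11: Y=0.0001876 on G[1,2]
V1: row V2−V3=3.99, i_V1 at 2,3
V2: row V5−V4=1.2, i_V2 at 5,4
solve → V1=0.08876, V2=4.079, V3=0.08876, V4=-1.072, V5=0.1283
aux → i_L1=-0.05135, i_V1=-3.812, i_V2=-0.02813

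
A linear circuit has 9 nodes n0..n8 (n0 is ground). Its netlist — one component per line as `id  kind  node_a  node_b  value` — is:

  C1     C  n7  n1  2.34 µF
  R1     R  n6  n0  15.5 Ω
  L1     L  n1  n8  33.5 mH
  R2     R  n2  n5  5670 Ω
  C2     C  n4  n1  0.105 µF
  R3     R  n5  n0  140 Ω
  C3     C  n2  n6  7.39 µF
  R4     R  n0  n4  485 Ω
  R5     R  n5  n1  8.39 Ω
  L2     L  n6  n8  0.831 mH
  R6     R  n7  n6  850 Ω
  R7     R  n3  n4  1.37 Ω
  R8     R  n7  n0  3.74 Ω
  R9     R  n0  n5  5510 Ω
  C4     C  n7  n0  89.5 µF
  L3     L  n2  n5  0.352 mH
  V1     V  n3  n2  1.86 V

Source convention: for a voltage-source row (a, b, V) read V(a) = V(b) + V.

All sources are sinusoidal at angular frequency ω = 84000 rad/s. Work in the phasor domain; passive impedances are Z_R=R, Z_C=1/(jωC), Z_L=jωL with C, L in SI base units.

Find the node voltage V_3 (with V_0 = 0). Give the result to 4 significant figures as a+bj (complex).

1.874-0.2308j V

MNA unknowns: 8 node voltages V₁..V_8 plus 1 source current (V1)
C1: Y=0.000+0.1966j on G[7,1]
R1: Y=0.06452+0.000j on G[6,0]
L1: Y=0.000-0.0003554j on G[1,8]
R2: Y=0.0001764+0.000j on G[2,5]
C2: Y=0.000+0.008820j on G[4,1]
R3: Y=0.007143+0.000j on G[5,0]
C3: Y=0.000+0.6208j on G[2,6]
R4: Y=0.002062+0.000j on G[0,4]
R5: Y=0.1192+0.000j on G[5,1]
L2: Y=0.000-0.01433j on G[6,8]
R6: Y=0.001176+0.000j on G[7,6]
R7: Y=0.7299+0.000j on G[3,4]
R8: Y=0.2674+0.000j on G[7,0]
R9: Y=0.0001815+0.000j on G[0,5]
C4: Y=0.000+7.518j on G[7,0]
L3: Y=0.000-0.03382j on G[2,5]
V1: row V3−V2=1.86, i_V1 at 3,2
solve → V1=0.07935+0.03343j, V2=0.01420-0.2308j, V3=1.874-0.2308j, V4=1.865-0.2516j, V5=0.005387+0.02878j, V6=0.03818-0.2269j, V7=0.001955+0.0009141j, V8=0.03918-0.2206j
aux → i_V1=-0.006361-0.01523j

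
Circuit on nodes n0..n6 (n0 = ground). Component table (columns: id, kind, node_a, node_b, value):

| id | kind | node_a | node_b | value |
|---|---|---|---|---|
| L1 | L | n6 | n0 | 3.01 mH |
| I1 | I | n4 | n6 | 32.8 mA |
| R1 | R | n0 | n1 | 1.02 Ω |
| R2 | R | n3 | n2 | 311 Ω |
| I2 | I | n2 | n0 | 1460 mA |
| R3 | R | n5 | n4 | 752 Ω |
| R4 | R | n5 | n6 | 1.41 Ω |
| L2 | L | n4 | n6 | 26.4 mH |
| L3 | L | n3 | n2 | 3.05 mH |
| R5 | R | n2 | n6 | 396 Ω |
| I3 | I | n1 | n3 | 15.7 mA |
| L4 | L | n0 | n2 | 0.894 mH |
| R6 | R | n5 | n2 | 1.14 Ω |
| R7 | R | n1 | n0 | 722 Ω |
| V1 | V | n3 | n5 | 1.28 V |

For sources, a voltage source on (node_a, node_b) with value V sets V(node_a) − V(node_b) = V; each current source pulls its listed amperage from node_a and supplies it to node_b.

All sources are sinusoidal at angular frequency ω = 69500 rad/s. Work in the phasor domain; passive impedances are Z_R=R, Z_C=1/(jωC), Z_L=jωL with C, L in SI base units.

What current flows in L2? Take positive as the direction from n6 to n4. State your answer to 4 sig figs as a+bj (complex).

Element admittances at ω=69500 rad/s:
  Y(L1) = 0.000-0.004780j S between n6,n0
  I1: injects 0.0328 A into n6 (from n4)
  Y(R1) = 0.9804+0.000j S between n0,n1
  Y(R2) = 0.003215+0.000j S between n3,n2
  I2: injects 1.46 A into n0 (from n2)
  Y(R3) = 0.001330+0.000j S between n5,n4
  Y(R4) = 0.7092+0.000j S between n5,n6
  Y(L2) = 0.000-0.0005450j S between n4,n6
  Y(L3) = 0.000-0.004718j S between n3,n2
  Y(R5) = 0.002525+0.000j S between n2,n6
  I3: injects 0.0157 A into n3 (from n1)
  Y(L4) = 0.000-0.01609j S between n0,n2
  Y(R6) = 0.8772+0.000j S between n5,n2
  Y(R7) = 0.001385+0.000j S between n1,n0
  V1: constraint V(n3)−V(n5) = 1.28
Assemble and solve the 7×7 MNA system:
  V(n1)=-0.01599+0.000j  V(n2)=-0.2035-69.20j  V(n3)=1.463-69.18j  V(n4)=-20.86-78.01j  V(n5)=0.1826-69.18j  V(n6)=0.6851-69.16j
  i(V1)=0.01028+0.007819j

0.004823-0.01174j A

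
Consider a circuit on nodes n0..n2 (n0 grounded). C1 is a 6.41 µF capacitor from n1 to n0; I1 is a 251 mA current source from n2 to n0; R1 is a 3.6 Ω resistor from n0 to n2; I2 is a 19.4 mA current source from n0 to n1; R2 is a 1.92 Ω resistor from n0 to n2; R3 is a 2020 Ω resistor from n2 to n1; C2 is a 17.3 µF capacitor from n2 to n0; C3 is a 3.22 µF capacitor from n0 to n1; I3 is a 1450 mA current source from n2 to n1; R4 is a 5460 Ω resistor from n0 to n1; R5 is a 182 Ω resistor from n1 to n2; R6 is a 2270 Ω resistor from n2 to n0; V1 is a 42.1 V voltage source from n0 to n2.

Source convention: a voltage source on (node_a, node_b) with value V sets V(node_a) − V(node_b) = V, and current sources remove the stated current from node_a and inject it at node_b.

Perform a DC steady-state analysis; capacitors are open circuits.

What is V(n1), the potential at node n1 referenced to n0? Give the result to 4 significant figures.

MNA unknowns: 2 node voltages V₁..V_2 plus 1 source current (V1)
C1: Y=0.000 on G[1,0]
I1: z[2]−=0.251, z[0]+=0.251
R1: Y=0.2778 on G[0,2]
I2: z[0]−=0.0194, z[1]+=0.0194
R2: Y=0.5208 on G[0,2]
R3: Y=0.0004950 on G[2,1]
C2: Y=0.000 on G[2,0]
C3: Y=0.000 on G[0,1]
I3: z[2]−=1.45, z[1]+=1.45
R4: Y=0.0001832 on G[0,1]
R5: Y=0.005495 on G[1,2]
R6: Y=0.0004405 on G[2,0]
V1: row V0−V2=42.1, i_V1 at 0,2
solve → V1=197.2, V2=-42.10
aux → i_V1=-33.37

197.2 V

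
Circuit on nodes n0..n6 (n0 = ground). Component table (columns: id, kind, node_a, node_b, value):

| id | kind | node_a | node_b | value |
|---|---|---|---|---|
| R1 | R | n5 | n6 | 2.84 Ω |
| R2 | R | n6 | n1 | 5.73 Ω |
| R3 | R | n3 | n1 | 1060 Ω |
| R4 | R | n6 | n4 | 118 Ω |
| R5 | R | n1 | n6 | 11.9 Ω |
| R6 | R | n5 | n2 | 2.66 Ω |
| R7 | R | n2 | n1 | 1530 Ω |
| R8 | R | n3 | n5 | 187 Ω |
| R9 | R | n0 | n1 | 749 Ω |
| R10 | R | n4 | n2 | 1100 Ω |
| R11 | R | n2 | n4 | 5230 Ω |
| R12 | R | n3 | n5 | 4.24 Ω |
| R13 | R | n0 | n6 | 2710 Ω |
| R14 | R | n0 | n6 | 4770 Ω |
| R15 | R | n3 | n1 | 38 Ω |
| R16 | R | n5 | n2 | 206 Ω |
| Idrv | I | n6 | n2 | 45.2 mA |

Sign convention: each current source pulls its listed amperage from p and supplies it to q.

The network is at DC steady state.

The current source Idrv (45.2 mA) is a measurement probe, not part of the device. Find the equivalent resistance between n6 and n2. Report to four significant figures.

Element admittances at DC:
  Y(R1) = 0.3521 S between n5,n6
  Y(R2) = 0.1745 S between n6,n1
  Y(R3) = 0.0009434 S between n3,n1
  Y(R4) = 0.008475 S between n6,n4
  Y(R5) = 0.08403 S between n1,n6
  Y(R6) = 0.3759 S between n5,n2
  Y(R7) = 0.0006536 S between n2,n1
  Y(R8) = 0.005348 S between n3,n5
  Y(R9) = 0.001335 S between n0,n1
  Y(R10) = 0.0009091 S between n4,n2
  Y(R11) = 0.0001912 S between n2,n4
  Y(R12) = 0.2358 S between n3,n5
  Y(R13) = 0.0003690 S between n0,n6
  Y(R14) = 0.0002096 S between n0,n6
  Y(R15) = 0.02632 S between n3,n1
  Y(R16) = 0.004854 S between n5,n2
  Idrv: injects 0.0452 A into n2 (from n6)
Assemble and solve the 6×6 MNA system:
  V(n1)=0.003286  V(n2)=0.2298  V(n3)=0.1011  V(n4)=0.01970  V(n5)=0.1121  V(n6)=-0.007581

R_eq = 5.253 Ω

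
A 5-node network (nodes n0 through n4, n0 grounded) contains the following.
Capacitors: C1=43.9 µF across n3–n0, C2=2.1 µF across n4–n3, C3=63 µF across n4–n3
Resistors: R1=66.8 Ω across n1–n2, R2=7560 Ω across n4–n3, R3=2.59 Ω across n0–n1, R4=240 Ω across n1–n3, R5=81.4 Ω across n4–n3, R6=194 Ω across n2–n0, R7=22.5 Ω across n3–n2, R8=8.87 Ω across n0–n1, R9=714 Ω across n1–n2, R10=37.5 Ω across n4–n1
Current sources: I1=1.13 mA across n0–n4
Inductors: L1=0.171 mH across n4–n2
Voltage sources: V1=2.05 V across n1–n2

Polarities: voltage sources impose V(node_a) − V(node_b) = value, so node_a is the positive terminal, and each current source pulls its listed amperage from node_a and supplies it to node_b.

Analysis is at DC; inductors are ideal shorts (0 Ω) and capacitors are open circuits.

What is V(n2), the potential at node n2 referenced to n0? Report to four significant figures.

Element admittances at DC:
  Y(C1) = 0.000 S between n3,n0
  Y(R1) = 0.01497 S between n1,n2
  Y(R2) = 0.0001323 S between n4,n3
  I1: injects 0.00113 A into n4 (from n0)
  Y(R3) = 0.3861 S between n0,n1
  Y(C2) = 0.000 S between n4,n3
  Y(R4) = 0.004167 S between n1,n3
  Y(C3) = 0.000 S between n4,n3
  Y(R5) = 0.01229 S between n4,n3
  L1: short n4↔n2 (DC inductor)
  Y(R6) = 0.005155 S between n2,n0
  Y(R7) = 0.04444 S between n3,n2
  Y(R8) = 0.1127 S between n0,n1
  Y(R9) = 0.001401 S between n1,n2
  Y(R10) = 0.02667 S between n4,n1
  V1: constraint V(n1)−V(n2) = 2.05
Assemble and solve the 6×6 MNA system:
  V(n1)=0.02321  V(n2)=-2.027  V(n3)=-1.887  V(n4)=-2.027
  i(L1)=0.05753  i(V1)=-0.1078

-2.027 V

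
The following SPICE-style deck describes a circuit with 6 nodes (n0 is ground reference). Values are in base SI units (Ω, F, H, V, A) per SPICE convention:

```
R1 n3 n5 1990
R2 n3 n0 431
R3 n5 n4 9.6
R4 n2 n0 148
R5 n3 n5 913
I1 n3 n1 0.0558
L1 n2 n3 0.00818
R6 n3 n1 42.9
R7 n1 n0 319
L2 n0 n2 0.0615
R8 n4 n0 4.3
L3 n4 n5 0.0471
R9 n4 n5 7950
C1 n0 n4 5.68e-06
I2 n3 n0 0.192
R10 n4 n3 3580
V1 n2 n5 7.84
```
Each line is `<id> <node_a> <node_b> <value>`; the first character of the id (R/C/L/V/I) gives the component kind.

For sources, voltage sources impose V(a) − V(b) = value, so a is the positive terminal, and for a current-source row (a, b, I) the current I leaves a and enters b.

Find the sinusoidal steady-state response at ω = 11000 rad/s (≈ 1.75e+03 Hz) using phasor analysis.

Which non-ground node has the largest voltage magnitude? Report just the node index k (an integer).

Apply KCL at each of the 5 non-ground nodes and solve the resulting linear system.
Node n1: branches {I1, R6, R7} → V_1 = -1.603-12.73j
Node n2: branches {R4, L1, L2, V1} → V_2 = 5.019+1.219j
Node n3: branches {R1, R2, R5, I1, L1, R6, I2, R10} → V_3 = -4.213-14.44j
Node n4: branches {R3, R8, L3, R9, C1, R10} → V_4 = -0.7757+0.5205j
Node n5: branches {R1, R3, R5, L3, R9, V1} → V_5 = -2.821+1.219j
Source currents: i(V1)=-0.2097+0.1018j

3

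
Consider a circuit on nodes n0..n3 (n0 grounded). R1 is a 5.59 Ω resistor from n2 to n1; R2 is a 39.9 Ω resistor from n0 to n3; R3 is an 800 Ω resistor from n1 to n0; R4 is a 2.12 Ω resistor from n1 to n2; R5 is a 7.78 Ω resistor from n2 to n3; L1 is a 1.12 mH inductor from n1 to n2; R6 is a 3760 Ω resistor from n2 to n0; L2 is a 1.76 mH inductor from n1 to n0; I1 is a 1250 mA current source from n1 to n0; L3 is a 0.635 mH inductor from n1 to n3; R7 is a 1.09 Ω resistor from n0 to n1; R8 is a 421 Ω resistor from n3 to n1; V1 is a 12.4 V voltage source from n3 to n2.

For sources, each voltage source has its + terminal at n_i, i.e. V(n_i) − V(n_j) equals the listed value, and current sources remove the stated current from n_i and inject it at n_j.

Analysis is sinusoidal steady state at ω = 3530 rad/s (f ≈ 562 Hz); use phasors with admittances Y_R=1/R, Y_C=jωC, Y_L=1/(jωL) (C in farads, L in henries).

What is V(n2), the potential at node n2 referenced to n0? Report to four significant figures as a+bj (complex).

-5.777+3.386j V

MNA unknowns: 3 node voltages V₁..V_3 plus 1 source current (V1)
R1: Y=0.1789+0.000j on G[2,1]
R2: Y=0.02506+0.000j on G[0,3]
R3: Y=0.001250+0.000j on G[1,0]
R4: Y=0.4717+0.000j on G[1,2]
R5: Y=0.1285+0.000j on G[2,3]
L1: Y=0.000-0.2529j on G[1,2]
R6: Y=0.0002660+0.000j on G[2,0]
L2: Y=0.000-0.1610j on G[1,0]
I1: z[1]−=1.25, z[0]+=1.25
L3: Y=0.000-0.4461j on G[1,3]
R7: Y=0.9174+0.000j on G[0,1]
R8: Y=0.002375+0.000j on G[3,1]
V1: row V3−V2=12.4, i_V1 at 3,2
solve → V1=-1.478-0.3523j, V2=-5.777+3.386j, V3=6.623+3.386j
aux → i_V1=-3.447+3.520j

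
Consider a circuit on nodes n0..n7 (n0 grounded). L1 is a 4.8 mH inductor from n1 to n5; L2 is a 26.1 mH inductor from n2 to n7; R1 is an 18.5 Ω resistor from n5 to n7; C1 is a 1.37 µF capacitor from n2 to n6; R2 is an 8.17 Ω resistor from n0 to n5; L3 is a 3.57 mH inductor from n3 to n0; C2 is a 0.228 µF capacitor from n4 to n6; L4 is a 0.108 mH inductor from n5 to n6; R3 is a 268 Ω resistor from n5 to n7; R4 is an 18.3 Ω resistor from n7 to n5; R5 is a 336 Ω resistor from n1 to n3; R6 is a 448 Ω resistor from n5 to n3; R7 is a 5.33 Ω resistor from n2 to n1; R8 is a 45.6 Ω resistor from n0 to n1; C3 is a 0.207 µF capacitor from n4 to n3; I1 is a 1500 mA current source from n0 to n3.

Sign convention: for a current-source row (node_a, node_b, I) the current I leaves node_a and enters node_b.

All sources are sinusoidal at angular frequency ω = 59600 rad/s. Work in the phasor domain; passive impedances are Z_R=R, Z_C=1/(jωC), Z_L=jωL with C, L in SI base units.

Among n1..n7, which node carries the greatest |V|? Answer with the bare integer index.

3

MNA unknowns: 7 node voltages V₁..V_7
L1: Y=0.000-0.003496j on G[1,5]
L2: Y=0.000-0.0006429j on G[2,7]
R1: Y=0.05405+0.000j on G[5,7]
C1: Y=0.000+0.08165j on G[2,6]
R2: Y=0.1224+0.000j on G[0,5]
L3: Y=0.000-0.004700j on G[3,0]
C2: Y=0.000+0.01359j on G[4,6]
L4: Y=0.000-0.1554j on G[5,6]
R3: Y=0.003731+0.000j on G[5,7]
R4: Y=0.05464+0.000j on G[7,5]
R5: Y=0.002976+0.000j on G[1,3]
R6: Y=0.002232+0.000j on G[5,3]
R7: Y=0.1876+0.000j on G[2,1]
R8: Y=0.02193+0.000j on G[0,1]
C3: Y=0.000+0.01234j on G[4,3]
I1: z[0]−=1.5, z[3]+=1.5
solve → V1=4.871+6.336j, V2=1.467+8.466j, V3=252.7-70.40j, V4=123.6-24.96j, V5=14.09+8.569j, V6=6.460+16.29j, V7=14.08+8.641j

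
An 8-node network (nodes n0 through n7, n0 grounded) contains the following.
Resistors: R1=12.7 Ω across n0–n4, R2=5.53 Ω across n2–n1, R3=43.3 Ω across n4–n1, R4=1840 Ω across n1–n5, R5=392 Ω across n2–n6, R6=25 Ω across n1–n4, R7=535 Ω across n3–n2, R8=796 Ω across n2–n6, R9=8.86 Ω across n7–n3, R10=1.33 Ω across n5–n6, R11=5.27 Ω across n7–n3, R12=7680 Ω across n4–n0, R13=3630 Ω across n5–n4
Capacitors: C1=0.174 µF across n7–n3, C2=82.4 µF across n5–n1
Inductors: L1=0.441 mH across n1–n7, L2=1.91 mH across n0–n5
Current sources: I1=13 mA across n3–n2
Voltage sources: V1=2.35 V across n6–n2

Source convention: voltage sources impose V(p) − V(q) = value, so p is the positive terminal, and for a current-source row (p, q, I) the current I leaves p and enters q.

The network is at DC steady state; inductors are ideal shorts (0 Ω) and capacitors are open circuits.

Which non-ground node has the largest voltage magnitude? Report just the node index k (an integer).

2

Element admittances at DC:
  Y(R1) = 0.07874 S between n0,n4
  Y(R2) = 0.1808 S between n2,n1
  Y(R3) = 0.02309 S between n4,n1
  Y(R4) = 0.0005435 S between n1,n5
  Y(C1) = 0.000 S between n7,n3
  L1: short n1↔n7 (DC inductor)
  Y(R5) = 0.002551 S between n2,n6
  Y(R6) = 0.04000 S between n1,n4
  Y(R7) = 0.001869 S between n3,n2
  Y(R8) = 0.001256 S between n2,n6
  Y(R9) = 0.1129 S between n7,n3
  I1: injects 0.013 A into n2 (from n3)
  Y(R10) = 0.7519 S between n5,n6
  Y(R11) = 0.1898 S between n7,n3
  L2: short n0↔n5 (DC inductor)
  Y(R12) = 0.0001302 S between n4,n0
  Y(C2) = 0.000 S between n5,n1
  Y(R13) = 0.0002755 S between n5,n4
  V1: constraint V(n6)−V(n2) = 2.35
Assemble and solve the 10×10 MNA system:
  V(n1)=-1.948  V(n2)=-2.258  V(n3)=-1.993  V(n4)=-0.8642  V(n5)=0.000  V(n6)=0.09237  V(n7)=-1.948
  i(L1)=0.01350  i(L2)=-0.06816  i(V1)=-0.07840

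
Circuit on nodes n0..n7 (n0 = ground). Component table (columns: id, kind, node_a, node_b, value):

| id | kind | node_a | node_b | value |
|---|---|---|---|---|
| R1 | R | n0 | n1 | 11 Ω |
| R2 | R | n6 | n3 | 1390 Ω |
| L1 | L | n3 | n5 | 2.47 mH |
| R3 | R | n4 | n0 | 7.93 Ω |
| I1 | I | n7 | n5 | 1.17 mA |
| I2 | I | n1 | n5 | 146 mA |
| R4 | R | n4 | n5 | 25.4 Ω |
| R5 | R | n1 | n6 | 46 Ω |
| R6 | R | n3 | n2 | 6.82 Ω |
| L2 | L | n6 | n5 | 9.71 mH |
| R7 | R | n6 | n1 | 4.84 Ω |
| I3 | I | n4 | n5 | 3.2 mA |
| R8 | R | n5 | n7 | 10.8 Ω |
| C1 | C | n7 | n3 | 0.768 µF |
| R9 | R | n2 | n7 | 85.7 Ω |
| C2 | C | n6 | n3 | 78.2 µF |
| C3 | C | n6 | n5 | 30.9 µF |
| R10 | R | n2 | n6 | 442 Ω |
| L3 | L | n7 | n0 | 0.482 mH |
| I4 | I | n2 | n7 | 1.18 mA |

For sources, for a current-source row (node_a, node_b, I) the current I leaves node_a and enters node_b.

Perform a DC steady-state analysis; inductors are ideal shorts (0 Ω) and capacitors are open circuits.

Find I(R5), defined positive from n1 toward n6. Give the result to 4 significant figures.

Apply KCL at each of the 7 non-ground nodes and solve the resulting linear system.
Node n1: branches {R1, I2, R5, R7} → V_1 = -0.2984
Node n2: branches {R6, R9, R10, I4} → V_2 = 0.1987
Node n3: branches {R2, L1, R6, C1, C2} → V_3 = 0.2222
Node n4: branches {R3, R4, I3} → V_4 = 0.03352
Node n5: branches {L1, I1, I2, R4, L2, I3, R8, C3} → V_5 = 0.2222
Node n6: branches {R2, R5, L2, R7, C2, C3, R10} → V_6 = 0.2222
Node n7: branches {I1, R8, C1, R9, L3, I4} → V_7 = 0.000
Source currents: i(L1)=-0.003445, i(L2)=-0.1189, i(L3)=0.02290

-0.01132 A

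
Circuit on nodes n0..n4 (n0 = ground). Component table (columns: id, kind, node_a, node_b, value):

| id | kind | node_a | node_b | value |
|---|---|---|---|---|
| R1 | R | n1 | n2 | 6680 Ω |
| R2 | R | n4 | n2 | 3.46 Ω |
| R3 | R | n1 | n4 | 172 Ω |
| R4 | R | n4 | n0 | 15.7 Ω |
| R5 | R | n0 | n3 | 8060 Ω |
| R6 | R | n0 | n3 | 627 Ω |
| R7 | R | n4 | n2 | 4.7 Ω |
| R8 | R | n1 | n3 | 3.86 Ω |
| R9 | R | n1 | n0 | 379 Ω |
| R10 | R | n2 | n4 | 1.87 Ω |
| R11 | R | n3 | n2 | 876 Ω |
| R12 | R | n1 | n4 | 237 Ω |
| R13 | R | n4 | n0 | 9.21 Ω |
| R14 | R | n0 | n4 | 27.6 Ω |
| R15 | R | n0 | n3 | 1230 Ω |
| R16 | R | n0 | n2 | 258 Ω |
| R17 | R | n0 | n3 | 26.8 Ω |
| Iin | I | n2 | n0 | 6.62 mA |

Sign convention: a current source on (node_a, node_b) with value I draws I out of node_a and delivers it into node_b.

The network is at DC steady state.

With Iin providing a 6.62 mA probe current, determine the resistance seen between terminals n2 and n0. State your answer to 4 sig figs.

Apply KCL at each of the 4 non-ground nodes and solve the resulting linear system.
Node n1: branches {R1, R3, R8, R9, R12} → V_1 = -0.007050
Node n2: branches {R1, R2, R7, R10, R11, R16, Iin} → V_2 = -0.03602
Node n3: branches {R5, R6, R8, R11, R15, R17} → V_3 = -0.006224
Node n4: branches {R2, R3, R4, R7, R10, R12, R13, R14} → V_4 = -0.02980

R_eq = 5.441 Ω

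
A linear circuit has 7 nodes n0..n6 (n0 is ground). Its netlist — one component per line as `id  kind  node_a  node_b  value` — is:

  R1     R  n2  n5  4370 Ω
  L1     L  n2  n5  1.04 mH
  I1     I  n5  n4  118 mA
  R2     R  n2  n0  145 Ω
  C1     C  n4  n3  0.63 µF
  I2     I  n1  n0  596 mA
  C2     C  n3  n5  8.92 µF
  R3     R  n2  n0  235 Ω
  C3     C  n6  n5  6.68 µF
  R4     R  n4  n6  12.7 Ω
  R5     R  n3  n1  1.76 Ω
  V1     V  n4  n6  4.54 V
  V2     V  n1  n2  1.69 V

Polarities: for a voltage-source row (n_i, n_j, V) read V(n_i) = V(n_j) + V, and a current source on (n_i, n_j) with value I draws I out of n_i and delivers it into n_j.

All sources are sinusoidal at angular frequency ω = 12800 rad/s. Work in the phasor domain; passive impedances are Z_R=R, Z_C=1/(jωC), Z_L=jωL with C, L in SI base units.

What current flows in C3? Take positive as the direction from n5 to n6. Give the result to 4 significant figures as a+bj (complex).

MNA unknowns: 6 node voltages V₁..V_6 plus 2 source currents (V1, V2)
R1: Y=0.0002288+0.000j on G[2,5]
L1: Y=0.000-0.07512j on G[2,5]
I1: z[5]−=0.118, z[4]+=0.118
R2: Y=0.006897+0.000j on G[2,0]
C1: Y=0.000+0.008064j on G[4,3]
I2: z[1]−=0.596, z[0]+=0.596
C2: Y=0.000+0.1142j on G[3,5]
R3: Y=0.004255+0.000j on G[2,0]
C3: Y=0.000+0.08550j on G[6,5]
R4: Y=0.07874+0.000j on G[4,6]
R5: Y=0.5682+0.000j on G[3,1]
V1: row V4−V6=4.54, i_V1 at 4,6
V2: row V1−V2=1.69, i_V2 at 1,2
solve → V1=-51.75+0.000j, V2=-53.44+0.000j, V3=-51.93+0.4260j, V4=-46.22+0.009586j, V5=-50.22+1.350j, V6=-50.76+0.009586j
aux → i_V1=-0.2428-0.04610j, i_V2=-0.6982+0.2421j

-0.1146+0.04610j A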